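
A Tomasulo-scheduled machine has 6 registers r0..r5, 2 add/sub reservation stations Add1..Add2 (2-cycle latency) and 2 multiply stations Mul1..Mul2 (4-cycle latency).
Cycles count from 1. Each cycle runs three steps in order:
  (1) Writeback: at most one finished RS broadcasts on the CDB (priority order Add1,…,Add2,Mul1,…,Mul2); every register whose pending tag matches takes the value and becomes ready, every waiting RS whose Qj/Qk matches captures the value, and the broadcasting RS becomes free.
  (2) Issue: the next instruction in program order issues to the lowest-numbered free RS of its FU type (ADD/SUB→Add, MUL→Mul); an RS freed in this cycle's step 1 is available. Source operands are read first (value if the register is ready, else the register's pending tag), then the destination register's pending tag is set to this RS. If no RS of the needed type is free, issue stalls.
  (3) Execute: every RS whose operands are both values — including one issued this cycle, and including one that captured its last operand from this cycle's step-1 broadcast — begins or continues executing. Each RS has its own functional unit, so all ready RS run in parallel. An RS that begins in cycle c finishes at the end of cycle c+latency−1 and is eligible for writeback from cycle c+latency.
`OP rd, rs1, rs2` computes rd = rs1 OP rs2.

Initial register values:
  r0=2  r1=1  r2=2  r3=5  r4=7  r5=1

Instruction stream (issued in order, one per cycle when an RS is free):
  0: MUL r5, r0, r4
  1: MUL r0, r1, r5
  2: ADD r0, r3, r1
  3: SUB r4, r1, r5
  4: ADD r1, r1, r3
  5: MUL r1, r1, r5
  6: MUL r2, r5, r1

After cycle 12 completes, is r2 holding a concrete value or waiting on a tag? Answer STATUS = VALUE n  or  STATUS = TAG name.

c1: issue MUL r5<-Mul1 | r0:2,r1:1,r2:2,r3:5,r4:7,r5:Mul1
c2: issue MUL r0<-Mul2 | r0:Mul2,r1:1,r2:2,r3:5,r4:7,r5:Mul1
c3: issue ADD r0<-Add1 | r0:Add1,r1:1,r2:2,r3:5,r4:7,r5:Mul1
c4: issue SUB r4<-Add2 | r0:Add1,r1:1,r2:2,r3:5,r4:Add2,r5:Mul1
c5: CDB Add1=6; issue ADD r1<-Add1 | r0:6,r1:Add1,r2:2,r3:5,r4:Add2,r5:Mul1
c6: CDB Mul1=14; issue MUL r1<-Mul1 | r0:6,r1:Mul1,r2:2,r3:5,r4:Add2,r5:14
c7: CDB Add1=6; stall | r0:6,r1:Mul1,r2:2,r3:5,r4:Add2,r5:14
c8: CDB Add2=-13; stall | r0:6,r1:Mul1,r2:2,r3:5,r4:-13,r5:14
c9: stall | r0:6,r1:Mul1,r2:2,r3:5,r4:-13,r5:14
c10: CDB Mul2=14; issue MUL r2<-Mul2 | r0:6,r1:Mul1,r2:Mul2,r3:5,r4:-13,r5:14
c11: CDB Mul1=84 | r0:6,r1:84,r2:Mul2,r3:5,r4:-13,r5:14
c12: - | r0:6,r1:84,r2:Mul2,r3:5,r4:-13,r5:14

STATUS = TAG Mul2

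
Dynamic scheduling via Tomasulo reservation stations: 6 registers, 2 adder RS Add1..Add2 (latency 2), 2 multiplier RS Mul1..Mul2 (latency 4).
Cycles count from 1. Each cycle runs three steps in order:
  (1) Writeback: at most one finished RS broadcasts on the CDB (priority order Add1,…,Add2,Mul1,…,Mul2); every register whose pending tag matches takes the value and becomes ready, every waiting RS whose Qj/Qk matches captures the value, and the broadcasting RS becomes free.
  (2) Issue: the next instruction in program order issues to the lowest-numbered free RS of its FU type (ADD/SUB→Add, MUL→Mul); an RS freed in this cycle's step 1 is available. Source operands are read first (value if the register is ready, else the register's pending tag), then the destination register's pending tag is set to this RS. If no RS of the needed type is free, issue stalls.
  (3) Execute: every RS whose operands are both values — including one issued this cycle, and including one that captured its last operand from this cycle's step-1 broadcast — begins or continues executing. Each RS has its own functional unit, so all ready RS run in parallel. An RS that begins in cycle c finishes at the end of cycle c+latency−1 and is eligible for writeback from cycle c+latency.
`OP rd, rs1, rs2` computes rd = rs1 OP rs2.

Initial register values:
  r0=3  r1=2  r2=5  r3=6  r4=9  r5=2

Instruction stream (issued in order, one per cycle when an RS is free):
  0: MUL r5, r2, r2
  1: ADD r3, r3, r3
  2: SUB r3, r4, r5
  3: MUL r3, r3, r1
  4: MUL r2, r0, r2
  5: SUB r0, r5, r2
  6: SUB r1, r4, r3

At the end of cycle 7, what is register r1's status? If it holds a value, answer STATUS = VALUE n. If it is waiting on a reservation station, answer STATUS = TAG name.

c1: issue MUL r5<-Mul1 | r0:3,r1:2,r2:5,r3:6,r4:9,r5:Mul1
c2: issue ADD r3<-Add1 | r0:3,r1:2,r2:5,r3:Add1,r4:9,r5:Mul1
c3: issue SUB r3<-Add2 | r0:3,r1:2,r2:5,r3:Add2,r4:9,r5:Mul1
c4: CDB Add1=12; issue MUL r3<-Mul2 | r0:3,r1:2,r2:5,r3:Mul2,r4:9,r5:Mul1
c5: CDB Mul1=25; issue MUL r2<-Mul1 | r0:3,r1:2,r2:Mul1,r3:Mul2,r4:9,r5:25
c6: issue SUB r0<-Add1 | r0:Add1,r1:2,r2:Mul1,r3:Mul2,r4:9,r5:25
c7: CDB Add2=-16; issue SUB r1<-Add2 | r0:Add1,r1:Add2,r2:Mul1,r3:Mul2,r4:9,r5:25

STATUS = TAG Add2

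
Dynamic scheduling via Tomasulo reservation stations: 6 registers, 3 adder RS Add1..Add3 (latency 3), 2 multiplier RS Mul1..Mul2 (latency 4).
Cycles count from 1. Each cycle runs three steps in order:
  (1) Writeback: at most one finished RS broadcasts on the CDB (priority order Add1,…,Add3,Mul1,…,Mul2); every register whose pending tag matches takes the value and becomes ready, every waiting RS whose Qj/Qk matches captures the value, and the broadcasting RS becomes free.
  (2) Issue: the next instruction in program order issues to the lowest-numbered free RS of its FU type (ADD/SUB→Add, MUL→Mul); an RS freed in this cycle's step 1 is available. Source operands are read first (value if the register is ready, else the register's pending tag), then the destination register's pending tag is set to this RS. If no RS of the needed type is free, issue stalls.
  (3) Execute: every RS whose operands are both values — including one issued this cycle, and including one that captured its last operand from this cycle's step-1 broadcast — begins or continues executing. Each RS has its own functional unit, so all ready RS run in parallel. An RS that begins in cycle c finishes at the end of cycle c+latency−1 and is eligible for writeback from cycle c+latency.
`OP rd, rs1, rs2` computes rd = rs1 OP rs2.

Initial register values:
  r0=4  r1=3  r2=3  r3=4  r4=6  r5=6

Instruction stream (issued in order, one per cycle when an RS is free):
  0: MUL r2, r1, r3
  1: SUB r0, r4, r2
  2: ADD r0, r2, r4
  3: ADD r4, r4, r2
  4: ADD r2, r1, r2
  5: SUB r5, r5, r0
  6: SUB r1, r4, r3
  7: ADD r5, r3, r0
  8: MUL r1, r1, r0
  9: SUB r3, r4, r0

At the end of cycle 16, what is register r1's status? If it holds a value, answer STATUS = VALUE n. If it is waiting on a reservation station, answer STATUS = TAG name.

STATUS = TAG Mul1

c1: issue MUL r2<-Mul1 | r0:4,r1:3,r2:Mul1,r3:4,r4:6,r5:6
c2: issue SUB r0<-Add1 | r0:Add1,r1:3,r2:Mul1,r3:4,r4:6,r5:6
c3: issue ADD r0<-Add2 | r0:Add2,r1:3,r2:Mul1,r3:4,r4:6,r5:6
c4: issue ADD r4<-Add3 | r0:Add2,r1:3,r2:Mul1,r3:4,r4:Add3,r5:6
c5: CDB Mul1=12; stall | r0:Add2,r1:3,r2:12,r3:4,r4:Add3,r5:6
c6: stall | r0:Add2,r1:3,r2:12,r3:4,r4:Add3,r5:6
c7: stall | r0:Add2,r1:3,r2:12,r3:4,r4:Add3,r5:6
c8: CDB Add1=-6; issue ADD r2<-Add1 | r0:Add2,r1:3,r2:Add1,r3:4,r4:Add3,r5:6
c9: CDB Add2=18; issue SUB r5<-Add2 | r0:18,r1:3,r2:Add1,r3:4,r4:Add3,r5:Add2
c10: CDB Add3=18; issue SUB r1<-Add3 | r0:18,r1:Add3,r2:Add1,r3:4,r4:18,r5:Add2
c11: CDB Add1=15; issue ADD r5<-Add1 | r0:18,r1:Add3,r2:15,r3:4,r4:18,r5:Add1
c12: CDB Add2=-12; issue MUL r1<-Mul1 | r0:18,r1:Mul1,r2:15,r3:4,r4:18,r5:Add1
c13: CDB Add3=14; issue SUB r3<-Add2 | r0:18,r1:Mul1,r2:15,r3:Add2,r4:18,r5:Add1
c14: CDB Add1=22 | r0:18,r1:Mul1,r2:15,r3:Add2,r4:18,r5:22
c15: - | r0:18,r1:Mul1,r2:15,r3:Add2,r4:18,r5:22
c16: CDB Add2=0 | r0:18,r1:Mul1,r2:15,r3:0,r4:18,r5:22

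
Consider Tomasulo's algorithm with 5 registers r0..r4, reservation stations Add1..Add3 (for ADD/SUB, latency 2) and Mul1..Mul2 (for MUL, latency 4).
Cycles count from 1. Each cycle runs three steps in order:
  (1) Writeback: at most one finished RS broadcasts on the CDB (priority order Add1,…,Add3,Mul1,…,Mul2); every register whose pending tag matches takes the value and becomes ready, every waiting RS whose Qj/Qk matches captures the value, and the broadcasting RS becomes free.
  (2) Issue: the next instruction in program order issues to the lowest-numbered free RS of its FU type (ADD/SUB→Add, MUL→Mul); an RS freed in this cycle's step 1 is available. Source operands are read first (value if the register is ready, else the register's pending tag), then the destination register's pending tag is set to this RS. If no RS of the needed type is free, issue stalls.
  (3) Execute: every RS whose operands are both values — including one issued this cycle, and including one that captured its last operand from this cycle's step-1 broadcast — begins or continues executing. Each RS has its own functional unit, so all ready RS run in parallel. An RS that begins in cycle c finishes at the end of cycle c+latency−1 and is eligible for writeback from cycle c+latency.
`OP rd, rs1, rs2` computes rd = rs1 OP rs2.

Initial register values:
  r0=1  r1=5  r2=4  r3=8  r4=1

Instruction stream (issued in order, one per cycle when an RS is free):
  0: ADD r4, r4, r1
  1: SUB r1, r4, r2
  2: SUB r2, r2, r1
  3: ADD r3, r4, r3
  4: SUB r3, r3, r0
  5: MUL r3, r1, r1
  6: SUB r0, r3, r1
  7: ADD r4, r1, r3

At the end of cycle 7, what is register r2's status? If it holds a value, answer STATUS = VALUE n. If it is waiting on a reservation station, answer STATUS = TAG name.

STATUS = VALUE 2

cycle 1: issue ADD r4<-Add1 // r0:1,r1:5,r2:4,r3:8,r4:Add1
cycle 2: issue SUB r1<-Add2 // r0:1,r1:Add2,r2:4,r3:8,r4:Add1
cycle 3: CDB Add1=6; issue SUB r2<-Add1 // r0:1,r1:Add2,r2:Add1,r3:8,r4:6
cycle 4: issue ADD r3<-Add3 // r0:1,r1:Add2,r2:Add1,r3:Add3,r4:6
cycle 5: CDB Add2=2; issue SUB r3<-Add2 // r0:1,r1:2,r2:Add1,r3:Add2,r4:6
cycle 6: CDB Add3=14; issue MUL r3<-Mul1 // r0:1,r1:2,r2:Add1,r3:Mul1,r4:6
cycle 7: CDB Add1=2; issue SUB r0<-Add1 // r0:Add1,r1:2,r2:2,r3:Mul1,r4:6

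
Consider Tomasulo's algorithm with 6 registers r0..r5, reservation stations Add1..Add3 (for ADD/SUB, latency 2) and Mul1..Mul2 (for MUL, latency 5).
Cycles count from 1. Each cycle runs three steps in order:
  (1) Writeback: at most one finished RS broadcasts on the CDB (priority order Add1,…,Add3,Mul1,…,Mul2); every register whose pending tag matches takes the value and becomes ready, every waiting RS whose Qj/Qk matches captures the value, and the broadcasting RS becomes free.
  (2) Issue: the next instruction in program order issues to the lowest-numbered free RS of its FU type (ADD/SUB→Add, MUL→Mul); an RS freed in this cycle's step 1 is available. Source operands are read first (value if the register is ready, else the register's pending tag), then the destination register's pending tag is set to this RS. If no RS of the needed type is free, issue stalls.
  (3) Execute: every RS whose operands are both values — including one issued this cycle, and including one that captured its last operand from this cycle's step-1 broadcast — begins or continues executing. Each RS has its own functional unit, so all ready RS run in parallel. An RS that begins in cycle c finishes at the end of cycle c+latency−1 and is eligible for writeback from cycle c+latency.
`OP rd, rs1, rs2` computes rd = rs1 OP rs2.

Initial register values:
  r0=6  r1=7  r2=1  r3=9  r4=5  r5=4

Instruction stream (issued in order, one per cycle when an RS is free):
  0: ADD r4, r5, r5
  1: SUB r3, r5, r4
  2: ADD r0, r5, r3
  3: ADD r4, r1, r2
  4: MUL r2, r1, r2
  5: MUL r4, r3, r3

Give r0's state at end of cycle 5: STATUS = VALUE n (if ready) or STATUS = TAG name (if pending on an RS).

cycle 1: issue ADD r4<-Add1 // r0:6,r1:7,r2:1,r3:9,r4:Add1,r5:4
cycle 2: issue SUB r3<-Add2 // r0:6,r1:7,r2:1,r3:Add2,r4:Add1,r5:4
cycle 3: CDB Add1=8; issue ADD r0<-Add1 // r0:Add1,r1:7,r2:1,r3:Add2,r4:8,r5:4
cycle 4: issue ADD r4<-Add3 // r0:Add1,r1:7,r2:1,r3:Add2,r4:Add3,r5:4
cycle 5: CDB Add2=-4; issue MUL r2<-Mul1 // r0:Add1,r1:7,r2:Mul1,r3:-4,r4:Add3,r5:4

STATUS = TAG Add1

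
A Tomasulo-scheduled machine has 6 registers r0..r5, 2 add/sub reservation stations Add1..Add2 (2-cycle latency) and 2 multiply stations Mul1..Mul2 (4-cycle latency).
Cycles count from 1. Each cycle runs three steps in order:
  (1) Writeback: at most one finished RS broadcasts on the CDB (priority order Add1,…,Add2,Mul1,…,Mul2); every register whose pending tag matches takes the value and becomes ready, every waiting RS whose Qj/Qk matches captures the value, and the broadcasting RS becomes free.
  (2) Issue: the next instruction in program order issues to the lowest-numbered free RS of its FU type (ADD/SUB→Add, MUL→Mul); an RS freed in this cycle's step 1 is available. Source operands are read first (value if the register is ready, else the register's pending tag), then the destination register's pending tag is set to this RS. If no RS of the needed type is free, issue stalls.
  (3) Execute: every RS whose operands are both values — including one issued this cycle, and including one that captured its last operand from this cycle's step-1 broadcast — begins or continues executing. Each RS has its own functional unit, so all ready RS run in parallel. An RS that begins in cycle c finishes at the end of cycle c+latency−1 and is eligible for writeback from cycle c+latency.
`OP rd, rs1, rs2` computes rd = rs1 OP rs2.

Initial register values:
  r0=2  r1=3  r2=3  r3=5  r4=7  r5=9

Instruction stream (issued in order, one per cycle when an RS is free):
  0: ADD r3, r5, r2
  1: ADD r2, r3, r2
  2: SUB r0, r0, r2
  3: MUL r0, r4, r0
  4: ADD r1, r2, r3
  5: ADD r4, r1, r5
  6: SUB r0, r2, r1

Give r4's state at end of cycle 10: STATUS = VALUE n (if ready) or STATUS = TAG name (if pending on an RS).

  c1: issue ADD r3<-Add1  regs: r0:2,r1:3,r2:3,r3:Add1,r4:7,r5:9
  c2: issue ADD r2<-Add2  regs: r0:2,r1:3,r2:Add2,r3:Add1,r4:7,r5:9
  c3: CDB Add1=12; issue SUB r0<-Add1  regs: r0:Add1,r1:3,r2:Add2,r3:12,r4:7,r5:9
  c4: issue MUL r0<-Mul1  regs: r0:Mul1,r1:3,r2:Add2,r3:12,r4:7,r5:9
  c5: CDB Add2=15; issue ADD r1<-Add2  regs: r0:Mul1,r1:Add2,r2:15,r3:12,r4:7,r5:9
  c6: stall  regs: r0:Mul1,r1:Add2,r2:15,r3:12,r4:7,r5:9
  c7: CDB Add1=-13; issue ADD r4<-Add1  regs: r0:Mul1,r1:Add2,r2:15,r3:12,r4:Add1,r5:9
  c8: CDB Add2=27; issue SUB r0<-Add2  regs: r0:Add2,r1:27,r2:15,r3:12,r4:Add1,r5:9
  c9: -  regs: r0:Add2,r1:27,r2:15,r3:12,r4:Add1,r5:9
  c10: CDB Add1=36  regs: r0:Add2,r1:27,r2:15,r3:12,r4:36,r5:9

STATUS = VALUE 36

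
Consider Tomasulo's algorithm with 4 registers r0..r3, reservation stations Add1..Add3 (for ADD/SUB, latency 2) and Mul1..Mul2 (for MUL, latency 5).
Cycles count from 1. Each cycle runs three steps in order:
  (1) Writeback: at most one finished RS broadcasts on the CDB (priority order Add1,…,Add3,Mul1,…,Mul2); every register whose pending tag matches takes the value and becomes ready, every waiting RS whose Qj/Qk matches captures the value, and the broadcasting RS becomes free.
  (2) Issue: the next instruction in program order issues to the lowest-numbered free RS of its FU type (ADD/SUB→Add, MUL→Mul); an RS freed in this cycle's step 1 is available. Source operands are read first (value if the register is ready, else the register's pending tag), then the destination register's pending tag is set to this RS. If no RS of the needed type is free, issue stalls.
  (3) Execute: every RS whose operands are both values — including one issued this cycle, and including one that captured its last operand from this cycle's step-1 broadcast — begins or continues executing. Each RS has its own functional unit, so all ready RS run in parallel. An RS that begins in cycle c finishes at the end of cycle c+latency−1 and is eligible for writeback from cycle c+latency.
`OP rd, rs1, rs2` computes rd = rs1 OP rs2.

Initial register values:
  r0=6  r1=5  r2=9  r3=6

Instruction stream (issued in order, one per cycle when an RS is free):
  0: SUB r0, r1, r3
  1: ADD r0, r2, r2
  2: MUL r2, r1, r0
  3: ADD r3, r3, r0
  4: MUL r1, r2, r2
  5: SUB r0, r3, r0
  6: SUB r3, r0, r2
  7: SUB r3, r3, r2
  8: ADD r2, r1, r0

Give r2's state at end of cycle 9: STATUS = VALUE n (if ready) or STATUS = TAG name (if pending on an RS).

c1: issue SUB r0<-Add1 | r0:Add1,r1:5,r2:9,r3:6
c2: issue ADD r0<-Add2 | r0:Add2,r1:5,r2:9,r3:6
c3: CDB Add1=-1; issue MUL r2<-Mul1 | r0:Add2,r1:5,r2:Mul1,r3:6
c4: CDB Add2=18; issue ADD r3<-Add1 | r0:18,r1:5,r2:Mul1,r3:Add1
c5: issue MUL r1<-Mul2 | r0:18,r1:Mul2,r2:Mul1,r3:Add1
c6: CDB Add1=24; issue SUB r0<-Add1 | r0:Add1,r1:Mul2,r2:Mul1,r3:24
c7: issue SUB r3<-Add2 | r0:Add1,r1:Mul2,r2:Mul1,r3:Add2
c8: CDB Add1=6; issue SUB r3<-Add1 | r0:6,r1:Mul2,r2:Mul1,r3:Add1
c9: CDB Mul1=90; issue ADD r2<-Add3 | r0:6,r1:Mul2,r2:Add3,r3:Add1

STATUS = TAG Add3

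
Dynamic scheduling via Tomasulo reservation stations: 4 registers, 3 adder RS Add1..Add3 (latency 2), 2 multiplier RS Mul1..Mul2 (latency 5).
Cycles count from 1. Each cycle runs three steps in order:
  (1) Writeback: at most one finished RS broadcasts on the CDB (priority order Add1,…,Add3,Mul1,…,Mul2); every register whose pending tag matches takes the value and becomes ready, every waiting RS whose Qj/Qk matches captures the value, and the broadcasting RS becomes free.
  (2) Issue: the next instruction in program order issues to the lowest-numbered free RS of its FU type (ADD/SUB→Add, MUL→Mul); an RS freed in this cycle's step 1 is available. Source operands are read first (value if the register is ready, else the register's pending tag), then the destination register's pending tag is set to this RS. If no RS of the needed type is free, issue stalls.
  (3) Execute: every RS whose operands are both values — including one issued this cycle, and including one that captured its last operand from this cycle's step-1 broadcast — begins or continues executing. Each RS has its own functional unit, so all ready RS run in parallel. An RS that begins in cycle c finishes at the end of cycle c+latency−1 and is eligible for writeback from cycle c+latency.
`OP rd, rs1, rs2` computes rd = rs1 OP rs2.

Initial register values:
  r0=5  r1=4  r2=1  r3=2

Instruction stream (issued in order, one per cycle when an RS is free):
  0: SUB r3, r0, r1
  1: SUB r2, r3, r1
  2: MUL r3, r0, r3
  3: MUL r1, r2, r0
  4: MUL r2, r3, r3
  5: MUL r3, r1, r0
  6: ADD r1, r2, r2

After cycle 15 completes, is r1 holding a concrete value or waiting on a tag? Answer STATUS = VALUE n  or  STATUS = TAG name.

STATUS = VALUE 50

  c1: issue SUB r3<-Add1  regs: r0:5,r1:4,r2:1,r3:Add1
  c2: issue SUB r2<-Add2  regs: r0:5,r1:4,r2:Add2,r3:Add1
  c3: CDB Add1=1; issue MUL r3<-Mul1  regs: r0:5,r1:4,r2:Add2,r3:Mul1
  c4: issue MUL r1<-Mul2  regs: r0:5,r1:Mul2,r2:Add2,r3:Mul1
  c5: CDB Add2=-3; stall  regs: r0:5,r1:Mul2,r2:-3,r3:Mul1
  c6: stall  regs: r0:5,r1:Mul2,r2:-3,r3:Mul1
  c7: stall  regs: r0:5,r1:Mul2,r2:-3,r3:Mul1
  c8: CDB Mul1=5; issue MUL r2<-Mul1  regs: r0:5,r1:Mul2,r2:Mul1,r3:5
  c9: stall  regs: r0:5,r1:Mul2,r2:Mul1,r3:5
  c10: CDB Mul2=-15; issue MUL r3<-Mul2  regs: r0:5,r1:-15,r2:Mul1,r3:Mul2
  c11: issue ADD r1<-Add1  regs: r0:5,r1:Add1,r2:Mul1,r3:Mul2
  c12: -  regs: r0:5,r1:Add1,r2:Mul1,r3:Mul2
  c13: CDB Mul1=25  regs: r0:5,r1:Add1,r2:25,r3:Mul2
  c14: -  regs: r0:5,r1:Add1,r2:25,r3:Mul2
  c15: CDB Add1=50  regs: r0:5,r1:50,r2:25,r3:Mul2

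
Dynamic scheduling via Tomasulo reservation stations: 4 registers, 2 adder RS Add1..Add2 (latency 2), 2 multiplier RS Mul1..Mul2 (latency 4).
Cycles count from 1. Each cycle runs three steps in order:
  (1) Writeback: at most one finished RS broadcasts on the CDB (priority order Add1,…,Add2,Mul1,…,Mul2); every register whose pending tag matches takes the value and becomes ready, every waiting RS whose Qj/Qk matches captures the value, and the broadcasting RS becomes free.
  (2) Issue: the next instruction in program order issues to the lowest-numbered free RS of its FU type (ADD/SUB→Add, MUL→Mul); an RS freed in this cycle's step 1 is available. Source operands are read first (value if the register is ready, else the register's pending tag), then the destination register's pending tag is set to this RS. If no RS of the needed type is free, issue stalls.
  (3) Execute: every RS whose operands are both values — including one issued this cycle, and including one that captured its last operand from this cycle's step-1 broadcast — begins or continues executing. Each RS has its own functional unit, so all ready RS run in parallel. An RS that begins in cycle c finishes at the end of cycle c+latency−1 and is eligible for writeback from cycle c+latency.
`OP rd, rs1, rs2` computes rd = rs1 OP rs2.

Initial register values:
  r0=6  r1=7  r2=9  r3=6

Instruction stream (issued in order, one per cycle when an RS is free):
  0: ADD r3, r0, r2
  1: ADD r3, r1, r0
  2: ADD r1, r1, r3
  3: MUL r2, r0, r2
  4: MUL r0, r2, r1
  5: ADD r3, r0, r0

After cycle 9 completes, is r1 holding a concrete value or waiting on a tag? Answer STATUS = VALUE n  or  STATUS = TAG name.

  c1: issue ADD r3<-Add1  regs: r0:6,r1:7,r2:9,r3:Add1
  c2: issue ADD r3<-Add2  regs: r0:6,r1:7,r2:9,r3:Add2
  c3: CDB Add1=15; issue ADD r1<-Add1  regs: r0:6,r1:Add1,r2:9,r3:Add2
  c4: CDB Add2=13; issue MUL r2<-Mul1  regs: r0:6,r1:Add1,r2:Mul1,r3:13
  c5: issue MUL r0<-Mul2  regs: r0:Mul2,r1:Add1,r2:Mul1,r3:13
  c6: CDB Add1=20; issue ADD r3<-Add1  regs: r0:Mul2,r1:20,r2:Mul1,r3:Add1
  c7: -  regs: r0:Mul2,r1:20,r2:Mul1,r3:Add1
  c8: CDB Mul1=54  regs: r0:Mul2,r1:20,r2:54,r3:Add1
  c9: -  regs: r0:Mul2,r1:20,r2:54,r3:Add1

STATUS = VALUE 20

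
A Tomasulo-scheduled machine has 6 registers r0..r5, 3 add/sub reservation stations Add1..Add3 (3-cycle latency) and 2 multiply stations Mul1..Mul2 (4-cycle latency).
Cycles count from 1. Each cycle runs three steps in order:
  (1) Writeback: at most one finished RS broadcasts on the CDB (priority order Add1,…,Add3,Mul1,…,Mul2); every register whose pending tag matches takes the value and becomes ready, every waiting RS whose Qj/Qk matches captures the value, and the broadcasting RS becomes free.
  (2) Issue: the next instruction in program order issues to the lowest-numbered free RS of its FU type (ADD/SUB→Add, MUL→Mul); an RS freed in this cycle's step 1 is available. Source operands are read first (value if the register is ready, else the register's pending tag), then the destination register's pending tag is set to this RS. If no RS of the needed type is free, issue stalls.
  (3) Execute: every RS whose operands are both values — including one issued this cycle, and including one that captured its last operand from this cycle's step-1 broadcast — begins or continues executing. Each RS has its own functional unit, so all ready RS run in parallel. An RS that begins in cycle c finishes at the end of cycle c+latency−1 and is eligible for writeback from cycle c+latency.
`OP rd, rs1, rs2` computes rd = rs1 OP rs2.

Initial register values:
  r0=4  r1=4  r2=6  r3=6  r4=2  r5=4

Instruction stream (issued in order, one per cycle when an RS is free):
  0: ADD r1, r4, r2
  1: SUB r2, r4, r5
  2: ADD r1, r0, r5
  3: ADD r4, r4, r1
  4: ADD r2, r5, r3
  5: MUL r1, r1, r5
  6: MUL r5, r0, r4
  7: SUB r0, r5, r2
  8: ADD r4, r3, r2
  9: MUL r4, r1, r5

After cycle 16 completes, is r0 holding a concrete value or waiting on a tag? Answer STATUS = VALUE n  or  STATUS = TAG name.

  c1: issue ADD r1<-Add1  regs: r0:4,r1:Add1,r2:6,r3:6,r4:2,r5:4
  c2: issue SUB r2<-Add2  regs: r0:4,r1:Add1,r2:Add2,r3:6,r4:2,r5:4
  c3: issue ADD r1<-Add3  regs: r0:4,r1:Add3,r2:Add2,r3:6,r4:2,r5:4
  c4: CDB Add1=8; issue ADD r4<-Add1  regs: r0:4,r1:Add3,r2:Add2,r3:6,r4:Add1,r5:4
  c5: CDB Add2=-2; issue ADD r2<-Add2  regs: r0:4,r1:Add3,r2:Add2,r3:6,r4:Add1,r5:4
  c6: CDB Add3=8; issue MUL r1<-Mul1  regs: r0:4,r1:Mul1,r2:Add2,r3:6,r4:Add1,r5:4
  c7: issue MUL r5<-Mul2  regs: r0:4,r1:Mul1,r2:Add2,r3:6,r4:Add1,r5:Mul2
  c8: CDB Add2=10; issue SUB r0<-Add2  regs: r0:Add2,r1:Mul1,r2:10,r3:6,r4:Add1,r5:Mul2
  c9: CDB Add1=10; issue ADD r4<-Add1  regs: r0:Add2,r1:Mul1,r2:10,r3:6,r4:Add1,r5:Mul2
  c10: CDB Mul1=32; issue MUL r4<-Mul1  regs: r0:Add2,r1:32,r2:10,r3:6,r4:Mul1,r5:Mul2
  c11: -  regs: r0:Add2,r1:32,r2:10,r3:6,r4:Mul1,r5:Mul2
  c12: CDB Add1=16  regs: r0:Add2,r1:32,r2:10,r3:6,r4:Mul1,r5:Mul2
  c13: CDB Mul2=40  regs: r0:Add2,r1:32,r2:10,r3:6,r4:Mul1,r5:40
  c14: -  regs: r0:Add2,r1:32,r2:10,r3:6,r4:Mul1,r5:40
  c15: -  regs: r0:Add2,r1:32,r2:10,r3:6,r4:Mul1,r5:40
  c16: CDB Add2=30  regs: r0:30,r1:32,r2:10,r3:6,r4:Mul1,r5:40

STATUS = VALUE 30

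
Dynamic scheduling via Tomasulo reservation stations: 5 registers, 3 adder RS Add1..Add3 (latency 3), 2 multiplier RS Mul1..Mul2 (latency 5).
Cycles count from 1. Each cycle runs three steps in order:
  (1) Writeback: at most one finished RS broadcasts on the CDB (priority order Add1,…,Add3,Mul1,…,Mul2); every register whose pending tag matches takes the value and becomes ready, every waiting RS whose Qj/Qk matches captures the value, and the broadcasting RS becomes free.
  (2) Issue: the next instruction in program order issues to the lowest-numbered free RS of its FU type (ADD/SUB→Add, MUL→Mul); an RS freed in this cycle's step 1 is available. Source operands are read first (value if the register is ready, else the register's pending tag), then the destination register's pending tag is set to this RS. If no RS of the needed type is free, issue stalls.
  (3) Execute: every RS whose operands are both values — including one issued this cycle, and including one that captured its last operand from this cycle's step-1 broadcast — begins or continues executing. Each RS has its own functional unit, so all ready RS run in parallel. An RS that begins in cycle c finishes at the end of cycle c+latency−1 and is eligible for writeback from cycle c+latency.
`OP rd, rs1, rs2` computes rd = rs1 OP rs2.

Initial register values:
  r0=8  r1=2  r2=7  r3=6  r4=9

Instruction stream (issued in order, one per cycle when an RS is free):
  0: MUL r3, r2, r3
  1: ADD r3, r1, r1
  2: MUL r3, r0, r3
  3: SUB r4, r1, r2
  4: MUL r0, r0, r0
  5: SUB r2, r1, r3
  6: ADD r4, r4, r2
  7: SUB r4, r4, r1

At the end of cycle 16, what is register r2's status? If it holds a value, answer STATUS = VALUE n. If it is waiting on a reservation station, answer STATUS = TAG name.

STATUS = VALUE -30

c1: issue MUL r3<-Mul1 | r0:8,r1:2,r2:7,r3:Mul1,r4:9
c2: issue ADD r3<-Add1 | r0:8,r1:2,r2:7,r3:Add1,r4:9
c3: issue MUL r3<-Mul2 | r0:8,r1:2,r2:7,r3:Mul2,r4:9
c4: issue SUB r4<-Add2 | r0:8,r1:2,r2:7,r3:Mul2,r4:Add2
c5: CDB Add1=4; stall | r0:8,r1:2,r2:7,r3:Mul2,r4:Add2
c6: CDB Mul1=42; issue MUL r0<-Mul1 | r0:Mul1,r1:2,r2:7,r3:Mul2,r4:Add2
c7: CDB Add2=-5; issue SUB r2<-Add1 | r0:Mul1,r1:2,r2:Add1,r3:Mul2,r4:-5
c8: issue ADD r4<-Add2 | r0:Mul1,r1:2,r2:Add1,r3:Mul2,r4:Add2
c9: issue SUB r4<-Add3 | r0:Mul1,r1:2,r2:Add1,r3:Mul2,r4:Add3
c10: CDB Mul2=32 | r0:Mul1,r1:2,r2:Add1,r3:32,r4:Add3
c11: CDB Mul1=64 | r0:64,r1:2,r2:Add1,r3:32,r4:Add3
c12: - | r0:64,r1:2,r2:Add1,r3:32,r4:Add3
c13: CDB Add1=-30 | r0:64,r1:2,r2:-30,r3:32,r4:Add3
c14: - | r0:64,r1:2,r2:-30,r3:32,r4:Add3
c15: - | r0:64,r1:2,r2:-30,r3:32,r4:Add3
c16: CDB Add2=-35 | r0:64,r1:2,r2:-30,r3:32,r4:Add3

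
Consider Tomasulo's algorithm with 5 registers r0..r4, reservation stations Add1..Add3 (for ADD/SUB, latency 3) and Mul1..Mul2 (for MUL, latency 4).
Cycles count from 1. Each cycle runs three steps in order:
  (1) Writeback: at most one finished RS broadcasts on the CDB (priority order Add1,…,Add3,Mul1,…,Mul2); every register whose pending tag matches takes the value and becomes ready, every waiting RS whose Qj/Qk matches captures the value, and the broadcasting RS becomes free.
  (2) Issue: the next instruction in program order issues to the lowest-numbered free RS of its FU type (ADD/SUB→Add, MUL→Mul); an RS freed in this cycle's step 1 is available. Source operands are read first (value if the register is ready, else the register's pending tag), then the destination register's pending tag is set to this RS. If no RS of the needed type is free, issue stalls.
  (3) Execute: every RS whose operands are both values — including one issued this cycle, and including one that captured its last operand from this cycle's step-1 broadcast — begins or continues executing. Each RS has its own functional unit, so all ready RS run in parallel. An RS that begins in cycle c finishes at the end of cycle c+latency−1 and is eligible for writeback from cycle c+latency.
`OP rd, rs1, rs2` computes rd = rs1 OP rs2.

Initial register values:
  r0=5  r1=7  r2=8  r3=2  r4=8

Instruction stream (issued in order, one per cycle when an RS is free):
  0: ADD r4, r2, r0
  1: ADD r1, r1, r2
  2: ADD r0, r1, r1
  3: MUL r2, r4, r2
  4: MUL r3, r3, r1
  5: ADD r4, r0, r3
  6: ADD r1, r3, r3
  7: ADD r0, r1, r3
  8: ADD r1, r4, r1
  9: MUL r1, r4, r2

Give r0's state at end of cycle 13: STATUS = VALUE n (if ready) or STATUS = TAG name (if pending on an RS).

  c1: issue ADD r4<-Add1  regs: r0:5,r1:7,r2:8,r3:2,r4:Add1
  c2: issue ADD r1<-Add2  regs: r0:5,r1:Add2,r2:8,r3:2,r4:Add1
  c3: issue ADD r0<-Add3  regs: r0:Add3,r1:Add2,r2:8,r3:2,r4:Add1
  c4: CDB Add1=13; issue MUL r2<-Mul1  regs: r0:Add3,r1:Add2,r2:Mul1,r3:2,r4:13
  c5: CDB Add2=15; issue MUL r3<-Mul2  regs: r0:Add3,r1:15,r2:Mul1,r3:Mul2,r4:13
  c6: issue ADD r4<-Add1  regs: r0:Add3,r1:15,r2:Mul1,r3:Mul2,r4:Add1
  c7: issue ADD r1<-Add2  regs: r0:Add3,r1:Add2,r2:Mul1,r3:Mul2,r4:Add1
  c8: CDB Add3=30; issue ADD r0<-Add3  regs: r0:Add3,r1:Add2,r2:Mul1,r3:Mul2,r4:Add1
  c9: CDB Mul1=104; stall  regs: r0:Add3,r1:Add2,r2:104,r3:Mul2,r4:Add1
  c10: CDB Mul2=30; stall  regs: r0:Add3,r1:Add2,r2:104,r3:30,r4:Add1
  c11: stall  regs: r0:Add3,r1:Add2,r2:104,r3:30,r4:Add1
  c12: stall  regs: r0:Add3,r1:Add2,r2:104,r3:30,r4:Add1
  c13: CDB Add1=60; issue ADD r1<-Add1  regs: r0:Add3,r1:Add1,r2:104,r3:30,r4:60

STATUS = TAG Add3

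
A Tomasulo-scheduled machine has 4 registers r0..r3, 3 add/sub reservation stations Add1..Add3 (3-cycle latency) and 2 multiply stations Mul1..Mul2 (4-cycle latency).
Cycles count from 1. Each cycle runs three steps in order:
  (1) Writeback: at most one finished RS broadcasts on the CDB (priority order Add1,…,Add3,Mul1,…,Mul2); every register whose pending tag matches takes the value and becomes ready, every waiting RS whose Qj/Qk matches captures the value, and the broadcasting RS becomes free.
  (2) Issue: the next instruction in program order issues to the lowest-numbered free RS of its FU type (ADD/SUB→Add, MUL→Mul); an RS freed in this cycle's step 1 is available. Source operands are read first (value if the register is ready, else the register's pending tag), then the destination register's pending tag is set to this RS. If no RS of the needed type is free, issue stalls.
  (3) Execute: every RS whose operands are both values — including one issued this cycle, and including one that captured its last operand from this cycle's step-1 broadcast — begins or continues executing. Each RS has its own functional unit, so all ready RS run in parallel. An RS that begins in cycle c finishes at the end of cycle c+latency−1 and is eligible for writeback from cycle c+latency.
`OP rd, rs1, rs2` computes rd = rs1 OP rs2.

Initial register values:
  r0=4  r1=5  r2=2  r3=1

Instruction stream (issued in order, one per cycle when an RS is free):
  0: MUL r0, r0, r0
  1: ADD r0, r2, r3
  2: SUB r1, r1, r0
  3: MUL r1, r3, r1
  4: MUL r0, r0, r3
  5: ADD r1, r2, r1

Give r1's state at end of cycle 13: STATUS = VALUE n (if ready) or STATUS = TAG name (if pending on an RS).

  c1: issue MUL r0<-Mul1  regs: r0:Mul1,r1:5,r2:2,r3:1
  c2: issue ADD r0<-Add1  regs: r0:Add1,r1:5,r2:2,r3:1
  c3: issue SUB r1<-Add2  regs: r0:Add1,r1:Add2,r2:2,r3:1
  c4: issue MUL r1<-Mul2  regs: r0:Add1,r1:Mul2,r2:2,r3:1
  c5: CDB Add1=3; stall  regs: r0:3,r1:Mul2,r2:2,r3:1
  c6: CDB Mul1=16; issue MUL r0<-Mul1  regs: r0:Mul1,r1:Mul2,r2:2,r3:1
  c7: issue ADD r1<-Add1  regs: r0:Mul1,r1:Add1,r2:2,r3:1
  c8: CDB Add2=2  regs: r0:Mul1,r1:Add1,r2:2,r3:1
  c9: -  regs: r0:Mul1,r1:Add1,r2:2,r3:1
  c10: CDB Mul1=3  regs: r0:3,r1:Add1,r2:2,r3:1
  c11: -  regs: r0:3,r1:Add1,r2:2,r3:1
  c12: CDB Mul2=2  regs: r0:3,r1:Add1,r2:2,r3:1
  c13: -  regs: r0:3,r1:Add1,r2:2,r3:1

STATUS = TAG Add1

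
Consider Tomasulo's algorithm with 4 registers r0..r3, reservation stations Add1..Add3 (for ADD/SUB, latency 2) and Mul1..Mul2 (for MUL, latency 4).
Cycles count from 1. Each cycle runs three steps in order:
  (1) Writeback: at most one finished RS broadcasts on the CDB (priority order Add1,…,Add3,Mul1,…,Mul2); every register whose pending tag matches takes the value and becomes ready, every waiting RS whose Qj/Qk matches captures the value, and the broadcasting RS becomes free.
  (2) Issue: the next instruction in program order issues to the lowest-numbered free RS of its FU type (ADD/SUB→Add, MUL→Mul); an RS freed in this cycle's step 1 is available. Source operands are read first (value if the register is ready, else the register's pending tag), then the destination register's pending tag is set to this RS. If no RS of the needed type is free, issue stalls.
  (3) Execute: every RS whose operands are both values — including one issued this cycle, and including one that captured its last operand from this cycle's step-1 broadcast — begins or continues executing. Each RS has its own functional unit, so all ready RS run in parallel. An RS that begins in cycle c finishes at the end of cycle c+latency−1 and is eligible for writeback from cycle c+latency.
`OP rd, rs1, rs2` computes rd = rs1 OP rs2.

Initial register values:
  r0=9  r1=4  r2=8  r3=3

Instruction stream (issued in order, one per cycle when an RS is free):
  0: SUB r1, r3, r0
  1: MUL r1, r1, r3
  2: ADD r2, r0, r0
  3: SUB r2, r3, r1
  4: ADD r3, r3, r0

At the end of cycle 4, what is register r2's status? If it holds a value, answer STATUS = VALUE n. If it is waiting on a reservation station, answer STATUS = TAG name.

  c1: issue SUB r1<-Add1  regs: r0:9,r1:Add1,r2:8,r3:3
  c2: issue MUL r1<-Mul1  regs: r0:9,r1:Mul1,r2:8,r3:3
  c3: CDB Add1=-6; issue ADD r2<-Add1  regs: r0:9,r1:Mul1,r2:Add1,r3:3
  c4: issue SUB r2<-Add2  regs: r0:9,r1:Mul1,r2:Add2,r3:3

STATUS = TAG Add2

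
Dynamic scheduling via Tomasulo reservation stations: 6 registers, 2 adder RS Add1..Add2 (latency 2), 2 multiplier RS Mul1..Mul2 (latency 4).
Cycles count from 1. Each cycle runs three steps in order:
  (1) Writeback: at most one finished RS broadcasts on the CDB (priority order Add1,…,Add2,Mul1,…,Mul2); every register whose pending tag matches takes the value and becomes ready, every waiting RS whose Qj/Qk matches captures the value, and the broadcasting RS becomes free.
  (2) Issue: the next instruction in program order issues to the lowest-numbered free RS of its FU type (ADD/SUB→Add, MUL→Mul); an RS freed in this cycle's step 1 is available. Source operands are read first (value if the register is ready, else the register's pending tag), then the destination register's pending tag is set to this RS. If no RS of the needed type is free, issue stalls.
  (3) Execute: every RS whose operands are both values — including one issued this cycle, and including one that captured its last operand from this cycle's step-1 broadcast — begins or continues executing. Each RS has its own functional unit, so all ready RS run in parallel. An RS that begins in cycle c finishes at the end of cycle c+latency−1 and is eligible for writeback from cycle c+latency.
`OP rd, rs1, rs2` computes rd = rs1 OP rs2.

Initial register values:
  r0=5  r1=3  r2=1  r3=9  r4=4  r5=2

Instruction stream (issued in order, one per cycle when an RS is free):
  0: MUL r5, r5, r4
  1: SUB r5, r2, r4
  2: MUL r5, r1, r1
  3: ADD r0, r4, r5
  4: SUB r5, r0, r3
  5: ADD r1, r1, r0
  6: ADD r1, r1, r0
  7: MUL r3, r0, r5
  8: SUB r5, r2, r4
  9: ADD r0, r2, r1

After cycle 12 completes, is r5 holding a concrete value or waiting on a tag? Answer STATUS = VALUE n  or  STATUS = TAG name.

STATUS = VALUE 4

c1: issue MUL r5<-Mul1 | r0:5,r1:3,r2:1,r3:9,r4:4,r5:Mul1
c2: issue SUB r5<-Add1 | r0:5,r1:3,r2:1,r3:9,r4:4,r5:Add1
c3: issue MUL r5<-Mul2 | r0:5,r1:3,r2:1,r3:9,r4:4,r5:Mul2
c4: CDB Add1=-3; issue ADD r0<-Add1 | r0:Add1,r1:3,r2:1,r3:9,r4:4,r5:Mul2
c5: CDB Mul1=8; issue SUB r5<-Add2 | r0:Add1,r1:3,r2:1,r3:9,r4:4,r5:Add2
c6: stall | r0:Add1,r1:3,r2:1,r3:9,r4:4,r5:Add2
c7: CDB Mul2=9; stall | r0:Add1,r1:3,r2:1,r3:9,r4:4,r5:Add2
c8: stall | r0:Add1,r1:3,r2:1,r3:9,r4:4,r5:Add2
c9: CDB Add1=13; issue ADD r1<-Add1 | r0:13,r1:Add1,r2:1,r3:9,r4:4,r5:Add2
c10: stall | r0:13,r1:Add1,r2:1,r3:9,r4:4,r5:Add2
c11: CDB Add1=16; issue ADD r1<-Add1 | r0:13,r1:Add1,r2:1,r3:9,r4:4,r5:Add2
c12: CDB Add2=4; issue MUL r3<-Mul1 | r0:13,r1:Add1,r2:1,r3:Mul1,r4:4,r5:4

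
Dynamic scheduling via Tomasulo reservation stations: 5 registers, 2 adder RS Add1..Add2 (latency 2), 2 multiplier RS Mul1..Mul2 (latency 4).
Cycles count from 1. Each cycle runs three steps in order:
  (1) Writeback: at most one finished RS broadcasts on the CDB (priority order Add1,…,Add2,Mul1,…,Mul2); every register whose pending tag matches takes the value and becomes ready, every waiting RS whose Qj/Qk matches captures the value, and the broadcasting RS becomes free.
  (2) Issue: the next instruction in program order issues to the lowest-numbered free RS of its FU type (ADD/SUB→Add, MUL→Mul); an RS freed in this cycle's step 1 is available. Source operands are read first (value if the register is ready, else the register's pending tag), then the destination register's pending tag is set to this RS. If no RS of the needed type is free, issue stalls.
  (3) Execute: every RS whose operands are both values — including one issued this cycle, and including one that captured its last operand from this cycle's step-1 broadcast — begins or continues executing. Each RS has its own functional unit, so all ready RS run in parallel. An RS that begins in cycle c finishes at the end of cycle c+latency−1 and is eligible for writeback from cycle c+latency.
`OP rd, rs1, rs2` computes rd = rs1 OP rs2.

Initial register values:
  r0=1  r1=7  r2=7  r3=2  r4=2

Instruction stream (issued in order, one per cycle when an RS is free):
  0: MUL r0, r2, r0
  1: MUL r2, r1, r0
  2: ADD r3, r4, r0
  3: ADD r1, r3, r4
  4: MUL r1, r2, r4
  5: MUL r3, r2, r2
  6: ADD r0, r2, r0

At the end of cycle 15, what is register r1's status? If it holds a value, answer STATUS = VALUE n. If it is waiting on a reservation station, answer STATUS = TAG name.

cycle 1: issue MUL r0<-Mul1 // r0:Mul1,r1:7,r2:7,r3:2,r4:2
cycle 2: issue MUL r2<-Mul2 // r0:Mul1,r1:7,r2:Mul2,r3:2,r4:2
cycle 3: issue ADD r3<-Add1 // r0:Mul1,r1:7,r2:Mul2,r3:Add1,r4:2
cycle 4: issue ADD r1<-Add2 // r0:Mul1,r1:Add2,r2:Mul2,r3:Add1,r4:2
cycle 5: CDB Mul1=7; issue MUL r1<-Mul1 // r0:7,r1:Mul1,r2:Mul2,r3:Add1,r4:2
cycle 6: stall // r0:7,r1:Mul1,r2:Mul2,r3:Add1,r4:2
cycle 7: CDB Add1=9; stall // r0:7,r1:Mul1,r2:Mul2,r3:9,r4:2
cycle 8: stall // r0:7,r1:Mul1,r2:Mul2,r3:9,r4:2
cycle 9: CDB Add2=11; stall // r0:7,r1:Mul1,r2:Mul2,r3:9,r4:2
cycle 10: CDB Mul2=49; issue MUL r3<-Mul2 // r0:7,r1:Mul1,r2:49,r3:Mul2,r4:2
cycle 11: issue ADD r0<-Add1 // r0:Add1,r1:Mul1,r2:49,r3:Mul2,r4:2
cycle 12: - // r0:Add1,r1:Mul1,r2:49,r3:Mul2,r4:2
cycle 13: CDB Add1=56 // r0:56,r1:Mul1,r2:49,r3:Mul2,r4:2
cycle 14: CDB Mul1=98 // r0:56,r1:98,r2:49,r3:Mul2,r4:2
cycle 15: CDB Mul2=2401 // r0:56,r1:98,r2:49,r3:2401,r4:2

STATUS = VALUE 98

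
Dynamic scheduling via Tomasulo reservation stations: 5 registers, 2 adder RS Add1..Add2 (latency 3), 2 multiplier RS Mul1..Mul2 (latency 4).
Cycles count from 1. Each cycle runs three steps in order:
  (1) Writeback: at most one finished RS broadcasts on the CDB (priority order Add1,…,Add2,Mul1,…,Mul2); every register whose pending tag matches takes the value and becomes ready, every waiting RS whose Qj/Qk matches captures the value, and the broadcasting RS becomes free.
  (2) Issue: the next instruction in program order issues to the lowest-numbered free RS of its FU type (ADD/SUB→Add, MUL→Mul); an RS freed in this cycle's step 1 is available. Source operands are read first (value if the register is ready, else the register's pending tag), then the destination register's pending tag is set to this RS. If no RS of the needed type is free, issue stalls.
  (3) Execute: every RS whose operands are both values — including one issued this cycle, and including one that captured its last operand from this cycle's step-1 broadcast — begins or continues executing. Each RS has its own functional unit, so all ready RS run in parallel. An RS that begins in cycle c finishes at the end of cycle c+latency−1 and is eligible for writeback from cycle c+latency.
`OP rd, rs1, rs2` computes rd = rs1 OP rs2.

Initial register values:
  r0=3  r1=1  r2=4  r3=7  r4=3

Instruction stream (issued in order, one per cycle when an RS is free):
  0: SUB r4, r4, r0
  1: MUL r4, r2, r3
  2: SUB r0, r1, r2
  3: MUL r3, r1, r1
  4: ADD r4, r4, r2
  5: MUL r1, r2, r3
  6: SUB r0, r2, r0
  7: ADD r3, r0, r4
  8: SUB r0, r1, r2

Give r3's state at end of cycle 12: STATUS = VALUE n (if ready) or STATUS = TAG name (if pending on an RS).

cycle 1: issue SUB r4<-Add1 // r0:3,r1:1,r2:4,r3:7,r4:Add1
cycle 2: issue MUL r4<-Mul1 // r0:3,r1:1,r2:4,r3:7,r4:Mul1
cycle 3: issue SUB r0<-Add2 // r0:Add2,r1:1,r2:4,r3:7,r4:Mul1
cycle 4: CDB Add1=0; issue MUL r3<-Mul2 // r0:Add2,r1:1,r2:4,r3:Mul2,r4:Mul1
cycle 5: issue ADD r4<-Add1 // r0:Add2,r1:1,r2:4,r3:Mul2,r4:Add1
cycle 6: CDB Add2=-3; stall // r0:-3,r1:1,r2:4,r3:Mul2,r4:Add1
cycle 7: CDB Mul1=28; issue MUL r1<-Mul1 // r0:-3,r1:Mul1,r2:4,r3:Mul2,r4:Add1
cycle 8: CDB Mul2=1; issue SUB r0<-Add2 // r0:Add2,r1:Mul1,r2:4,r3:1,r4:Add1
cycle 9: stall // r0:Add2,r1:Mul1,r2:4,r3:1,r4:Add1
cycle 10: CDB Add1=32; issue ADD r3<-Add1 // r0:Add2,r1:Mul1,r2:4,r3:Add1,r4:32
cycle 11: CDB Add2=7; issue SUB r0<-Add2 // r0:Add2,r1:Mul1,r2:4,r3:Add1,r4:32
cycle 12: CDB Mul1=4 // r0:Add2,r1:4,r2:4,r3:Add1,r4:32

STATUS = TAG Add1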